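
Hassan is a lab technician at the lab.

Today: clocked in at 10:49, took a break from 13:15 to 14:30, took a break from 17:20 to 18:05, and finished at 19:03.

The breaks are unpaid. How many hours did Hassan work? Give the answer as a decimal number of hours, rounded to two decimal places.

Today: 10:49–19:03 = 8 h 14 min; less 120 min break → 6 h 14 min

6.23 hours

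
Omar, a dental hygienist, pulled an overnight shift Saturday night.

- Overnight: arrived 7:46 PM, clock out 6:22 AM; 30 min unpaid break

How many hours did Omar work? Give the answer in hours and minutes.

10 h 6 min

Overnight: 7:46 PM → midnight = 4 h 14 min; midnight → 6:22 AM = 6 h 22 min; span 10 h 36 min; less 30 min break → 10 h 6 min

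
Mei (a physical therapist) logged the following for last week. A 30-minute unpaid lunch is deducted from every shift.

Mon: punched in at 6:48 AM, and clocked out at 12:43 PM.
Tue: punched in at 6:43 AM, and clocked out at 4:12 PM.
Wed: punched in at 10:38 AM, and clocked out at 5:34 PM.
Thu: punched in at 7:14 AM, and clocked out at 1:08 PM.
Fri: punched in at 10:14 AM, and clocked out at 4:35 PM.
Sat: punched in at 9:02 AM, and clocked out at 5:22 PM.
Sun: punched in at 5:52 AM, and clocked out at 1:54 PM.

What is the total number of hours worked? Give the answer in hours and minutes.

Mon: 6:48 AM–12:43 PM = 5 h 55 min; less 30 min break → 5 h 25 min
Tue: 6:43 AM–4:12 PM = 9 h 29 min; less 30 min break → 8 h 59 min
Wed: 10:38 AM–5:34 PM = 6 h 56 min; less 30 min break → 6 h 26 min
Thu: 7:14 AM–1:08 PM = 5 h 54 min; less 30 min break → 5 h 24 min
Fri: 10:14 AM–4:35 PM = 6 h 21 min; less 30 min break → 5 h 51 min
Sat: 9:02 AM–5:22 PM = 8 h 20 min; less 30 min break → 7 h 50 min
Sun: 5:52 AM–1:54 PM = 8 h 2 min; less 30 min break → 7 h 32 min
Total: 5 h 25 min + 8 h 59 min + 6 h 26 min + 5 h 24 min + 5 h 51 min + 7 h 50 min + 7 h 32 min = 47 h 27 min.

47 h 27 min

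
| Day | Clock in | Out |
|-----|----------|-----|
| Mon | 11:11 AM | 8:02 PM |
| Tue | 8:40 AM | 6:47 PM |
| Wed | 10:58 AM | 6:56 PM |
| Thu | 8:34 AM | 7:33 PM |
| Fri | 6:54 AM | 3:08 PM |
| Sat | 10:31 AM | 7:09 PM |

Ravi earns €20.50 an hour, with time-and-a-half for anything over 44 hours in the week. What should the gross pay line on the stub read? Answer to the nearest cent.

€1233.59

Mon: 11:11 AM–8:02 PM = 8 h 51 min
Tue: 8:40 AM–6:47 PM = 10 h 7 min
Wed: 10:58 AM–6:56 PM = 7 h 58 min
Thu: 8:34 AM–7:33 PM = 10 h 59 min
Fri: 6:54 AM–3:08 PM = 8 h 14 min
Sat: 10:31 AM–7:09 PM = 8 h 38 min
Total worked: 54 h 47 min = 3287 min.
Regular 44 h 0 min = 2640 min at €20.50/h; overtime 10 h 47 min = 647 min at €30.75/h.
Pay = (2640 × €20.50 + 647 × €30.75) ÷ 60 = €1233.59.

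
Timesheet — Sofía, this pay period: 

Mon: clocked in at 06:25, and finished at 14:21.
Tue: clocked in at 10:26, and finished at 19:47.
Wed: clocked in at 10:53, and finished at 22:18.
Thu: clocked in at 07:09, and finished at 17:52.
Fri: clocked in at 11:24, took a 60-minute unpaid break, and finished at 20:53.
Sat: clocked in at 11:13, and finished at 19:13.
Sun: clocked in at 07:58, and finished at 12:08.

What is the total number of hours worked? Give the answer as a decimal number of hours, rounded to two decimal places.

60.07 hours

Mon: 06:25–14:21 = 7 h 56 min
Tue: 10:26–19:47 = 9 h 21 min
Wed: 10:53–22:18 = 11 h 25 min
Thu: 07:09–17:52 = 10 h 43 min
Fri: 11:24–20:53 = 9 h 29 min; less 60 min break → 8 h 29 min
Sat: 11:13–19:13 = 8 h 0 min
Sun: 07:58–12:08 = 4 h 10 min
Total: 7 h 56 min + 9 h 21 min + 11 h 25 min + 10 h 43 min + 8 h 29 min + 8 h 0 min + 4 h 10 min = 60 h 4 min.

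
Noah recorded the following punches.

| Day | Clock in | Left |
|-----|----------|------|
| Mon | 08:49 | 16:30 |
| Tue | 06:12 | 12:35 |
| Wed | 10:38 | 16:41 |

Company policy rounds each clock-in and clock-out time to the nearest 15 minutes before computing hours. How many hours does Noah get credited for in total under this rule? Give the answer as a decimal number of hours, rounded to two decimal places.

20.00 hours

Mon: in 08:49→08:45, out 16:30→16:30; 7 h 45 min
Tue: in 06:12→06:15, out 12:35→12:30; 6 h 15 min
Wed: in 10:38→10:45, out 16:41→16:45; 6 h 0 min
Total credited: 20 h 0 min.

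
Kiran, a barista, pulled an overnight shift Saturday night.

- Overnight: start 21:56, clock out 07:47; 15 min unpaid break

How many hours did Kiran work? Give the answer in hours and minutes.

Overnight: 21:56 → midnight = 2 h 4 min; midnight → 07:47 = 7 h 47 min; span 9 h 51 min; less 15 min break → 9 h 36 min

9 h 36 min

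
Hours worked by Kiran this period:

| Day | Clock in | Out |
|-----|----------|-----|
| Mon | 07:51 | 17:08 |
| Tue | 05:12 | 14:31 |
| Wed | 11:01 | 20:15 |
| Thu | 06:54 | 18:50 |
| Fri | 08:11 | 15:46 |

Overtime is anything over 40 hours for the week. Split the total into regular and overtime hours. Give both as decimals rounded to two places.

Regular 40.00 hours, overtime 7.35 hours

Mon: 07:51–17:08 = 9 h 17 min
Tue: 05:12–14:31 = 9 h 19 min
Wed: 11:01–20:15 = 9 h 14 min
Thu: 06:54–18:50 = 11 h 56 min
Fri: 08:11–15:46 = 7 h 35 min
Total worked: 47 h 21 min = 47.35 h.
Threshold 40 h → overtime 7 h 21 min, regular 40 h 0 min.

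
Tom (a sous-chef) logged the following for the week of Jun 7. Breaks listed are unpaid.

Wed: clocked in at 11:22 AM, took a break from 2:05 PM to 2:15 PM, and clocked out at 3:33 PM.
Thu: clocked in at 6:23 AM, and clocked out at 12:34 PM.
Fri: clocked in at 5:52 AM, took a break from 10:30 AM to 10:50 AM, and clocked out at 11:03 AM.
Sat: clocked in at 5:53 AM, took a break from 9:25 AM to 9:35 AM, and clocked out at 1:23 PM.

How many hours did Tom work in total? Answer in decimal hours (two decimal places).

Wed: 11:22 AM–3:33 PM = 4 h 11 min; less 10 min break → 4 h 1 min
Thu: 6:23 AM–12:34 PM = 6 h 11 min
Fri: 5:52 AM–11:03 AM = 5 h 11 min; less 20 min break → 4 h 51 min
Sat: 5:53 AM–1:23 PM = 7 h 30 min; less 10 min break → 7 h 20 min
Total: 4 h 1 min + 6 h 11 min + 4 h 51 min + 7 h 20 min = 22 h 23 min.

22.38 hours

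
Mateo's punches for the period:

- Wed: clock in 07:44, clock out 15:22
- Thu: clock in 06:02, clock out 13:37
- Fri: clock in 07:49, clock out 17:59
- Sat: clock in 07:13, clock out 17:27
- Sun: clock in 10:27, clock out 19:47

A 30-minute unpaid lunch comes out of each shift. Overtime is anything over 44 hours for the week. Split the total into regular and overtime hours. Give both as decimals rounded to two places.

Regular 42.45 hours, overtime 0.00 hours

Wed: 07:44–15:22 = 7 h 38 min; less 30 min break → 7 h 8 min
Thu: 06:02–13:37 = 7 h 35 min; less 30 min break → 7 h 5 min
Fri: 07:49–17:59 = 10 h 10 min; less 30 min break → 9 h 40 min
Sat: 07:13–17:27 = 10 h 14 min; less 30 min break → 9 h 44 min
Sun: 10:27–19:47 = 9 h 20 min; less 30 min break → 8 h 50 min
Total worked: 42 h 27 min = 42.45 h.
Threshold 44 h → overtime 0 h 0 min, regular 42 h 27 min.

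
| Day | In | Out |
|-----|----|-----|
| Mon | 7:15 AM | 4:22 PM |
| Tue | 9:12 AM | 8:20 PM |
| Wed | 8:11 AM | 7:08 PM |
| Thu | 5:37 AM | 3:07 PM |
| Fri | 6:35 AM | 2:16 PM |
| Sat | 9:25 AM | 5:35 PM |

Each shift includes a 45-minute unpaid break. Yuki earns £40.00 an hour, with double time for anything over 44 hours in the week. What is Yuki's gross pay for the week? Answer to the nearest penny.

£2404.00

Mon: 7:15 AM–4:22 PM = 9 h 7 min; less 45 min break → 8 h 22 min
Tue: 9:12 AM–8:20 PM = 11 h 8 min; less 45 min break → 10 h 23 min
Wed: 8:11 AM–7:08 PM = 10 h 57 min; less 45 min break → 10 h 12 min
Thu: 5:37 AM–3:07 PM = 9 h 30 min; less 45 min break → 8 h 45 min
Fri: 6:35 AM–2:16 PM = 7 h 41 min; less 45 min break → 6 h 56 min
Sat: 9:25 AM–5:35 PM = 8 h 10 min; less 45 min break → 7 h 25 min
Total worked: 52 h 3 min = 3123 min.
Regular 44 h 0 min = 2640 min at £40.00/h; overtime 8 h 3 min = 483 min at £80.00/h.
Pay = (2640 × £40.00 + 483 × £80.00) ÷ 60 = £2404.00.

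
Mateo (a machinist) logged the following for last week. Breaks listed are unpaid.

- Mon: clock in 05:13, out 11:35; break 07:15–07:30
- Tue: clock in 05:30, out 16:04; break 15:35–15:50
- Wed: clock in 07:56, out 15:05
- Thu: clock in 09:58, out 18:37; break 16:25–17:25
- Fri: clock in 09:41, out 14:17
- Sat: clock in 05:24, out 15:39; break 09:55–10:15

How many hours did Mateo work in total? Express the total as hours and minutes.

45 h 45 min

Mon: 05:13–11:35 = 6 h 22 min; less 15 min break → 6 h 7 min
Tue: 05:30–16:04 = 10 h 34 min; less 15 min break → 10 h 19 min
Wed: 07:56–15:05 = 7 h 9 min
Thu: 09:58–18:37 = 8 h 39 min; less 60 min break → 7 h 39 min
Fri: 09:41–14:17 = 4 h 36 min
Sat: 05:24–15:39 = 10 h 15 min; less 20 min break → 9 h 55 min
Total: 6 h 7 min + 10 h 19 min + 7 h 9 min + 7 h 39 min + 4 h 36 min + 9 h 55 min = 45 h 45 min.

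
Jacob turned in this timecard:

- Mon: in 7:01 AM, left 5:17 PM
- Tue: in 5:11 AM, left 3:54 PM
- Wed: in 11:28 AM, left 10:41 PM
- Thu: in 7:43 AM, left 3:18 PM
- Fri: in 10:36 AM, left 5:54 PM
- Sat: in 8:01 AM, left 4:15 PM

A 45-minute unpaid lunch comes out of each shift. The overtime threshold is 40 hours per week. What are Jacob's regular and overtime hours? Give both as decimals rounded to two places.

Regular 40.00 hours, overtime 10.82 hours

Mon: 7:01 AM–5:17 PM = 10 h 16 min; less 45 min break → 9 h 31 min
Tue: 5:11 AM–3:54 PM = 10 h 43 min; less 45 min break → 9 h 58 min
Wed: 11:28 AM–10:41 PM = 11 h 13 min; less 45 min break → 10 h 28 min
Thu: 7:43 AM–3:18 PM = 7 h 35 min; less 45 min break → 6 h 50 min
Fri: 10:36 AM–5:54 PM = 7 h 18 min; less 45 min break → 6 h 33 min
Sat: 8:01 AM–4:15 PM = 8 h 14 min; less 45 min break → 7 h 29 min
Total worked: 50 h 49 min = 50.82 h.
Threshold 40 h → overtime 10 h 49 min, regular 40 h 0 min.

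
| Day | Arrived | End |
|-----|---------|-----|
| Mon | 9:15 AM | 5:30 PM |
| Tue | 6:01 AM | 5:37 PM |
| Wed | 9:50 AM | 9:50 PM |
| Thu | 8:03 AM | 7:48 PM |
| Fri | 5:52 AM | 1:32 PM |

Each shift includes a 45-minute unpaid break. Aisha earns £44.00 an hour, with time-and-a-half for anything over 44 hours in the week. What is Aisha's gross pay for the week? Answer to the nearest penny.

Mon: 9:15 AM–5:30 PM = 8 h 15 min; less 45 min break → 7 h 30 min
Tue: 6:01 AM–5:37 PM = 11 h 36 min; less 45 min break → 10 h 51 min
Wed: 9:50 AM–9:50 PM = 12 h 0 min; less 45 min break → 11 h 15 min
Thu: 8:03 AM–7:48 PM = 11 h 45 min; less 45 min break → 11 h 0 min
Fri: 5:52 AM–1:32 PM = 7 h 40 min; less 45 min break → 6 h 55 min
Total worked: 47 h 31 min = 2851 min.
Regular 44 h 0 min = 2640 min at £44.00/h; overtime 3 h 31 min = 211 min at £66.00/h.
Pay = (2640 × £44.00 + 211 × £66.00) ÷ 60 = £2168.10.

£2168.10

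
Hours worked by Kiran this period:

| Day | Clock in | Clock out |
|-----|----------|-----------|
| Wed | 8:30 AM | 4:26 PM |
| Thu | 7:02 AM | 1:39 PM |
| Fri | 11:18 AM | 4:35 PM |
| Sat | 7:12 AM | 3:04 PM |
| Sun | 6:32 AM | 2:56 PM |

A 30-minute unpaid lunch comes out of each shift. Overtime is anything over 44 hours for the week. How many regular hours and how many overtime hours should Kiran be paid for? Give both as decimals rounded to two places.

Regular 33.60 hours, overtime 0.00 hours

Wed: 8:30 AM–4:26 PM = 7 h 56 min; less 30 min break → 7 h 26 min
Thu: 7:02 AM–1:39 PM = 6 h 37 min; less 30 min break → 6 h 7 min
Fri: 11:18 AM–4:35 PM = 5 h 17 min; less 30 min break → 4 h 47 min
Sat: 7:12 AM–3:04 PM = 7 h 52 min; less 30 min break → 7 h 22 min
Sun: 6:32 AM–2:56 PM = 8 h 24 min; less 30 min break → 7 h 54 min
Total worked: 33 h 36 min = 33.60 h.
Threshold 44 h → overtime 0 h 0 min, regular 33 h 36 min.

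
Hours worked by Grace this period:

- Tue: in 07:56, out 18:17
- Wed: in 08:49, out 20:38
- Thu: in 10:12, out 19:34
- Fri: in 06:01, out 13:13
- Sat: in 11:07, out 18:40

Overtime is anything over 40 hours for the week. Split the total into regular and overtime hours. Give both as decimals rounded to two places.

Tue: 07:56–18:17 = 10 h 21 min
Wed: 08:49–20:38 = 11 h 49 min
Thu: 10:12–19:34 = 9 h 22 min
Fri: 06:01–13:13 = 7 h 12 min
Sat: 11:07–18:40 = 7 h 33 min
Total worked: 46 h 17 min = 46.28 h.
Threshold 40 h → overtime 6 h 17 min, regular 40 h 0 min.

Regular 40.00 hours, overtime 6.28 hours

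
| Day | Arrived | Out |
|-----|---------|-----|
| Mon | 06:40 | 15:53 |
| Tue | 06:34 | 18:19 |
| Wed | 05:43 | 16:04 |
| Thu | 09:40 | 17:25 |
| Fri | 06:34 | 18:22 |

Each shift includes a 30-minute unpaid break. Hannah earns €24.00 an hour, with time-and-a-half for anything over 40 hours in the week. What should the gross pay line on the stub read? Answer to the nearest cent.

€1261.20

Mon: 06:40–15:53 = 9 h 13 min; less 30 min break → 8 h 43 min
Tue: 06:34–18:19 = 11 h 45 min; less 30 min break → 11 h 15 min
Wed: 05:43–16:04 = 10 h 21 min; less 30 min break → 9 h 51 min
Thu: 09:40–17:25 = 7 h 45 min; less 30 min break → 7 h 15 min
Fri: 06:34–18:22 = 11 h 48 min; less 30 min break → 11 h 18 min
Total worked: 48 h 22 min = 2902 min.
Regular 40 h 0 min = 2400 min at €24.00/h; overtime 8 h 22 min = 502 min at €36.00/h.
Pay = (2400 × €24.00 + 502 × €36.00) ÷ 60 = €1261.20.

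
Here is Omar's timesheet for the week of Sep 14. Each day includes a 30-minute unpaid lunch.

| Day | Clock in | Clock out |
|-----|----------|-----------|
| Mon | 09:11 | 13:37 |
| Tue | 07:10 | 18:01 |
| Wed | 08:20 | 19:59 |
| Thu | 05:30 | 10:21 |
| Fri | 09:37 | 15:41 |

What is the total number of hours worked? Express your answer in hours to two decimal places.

Mon: 09:11–13:37 = 4 h 26 min; less 30 min break → 3 h 56 min
Tue: 07:10–18:01 = 10 h 51 min; less 30 min break → 10 h 21 min
Wed: 08:20–19:59 = 11 h 39 min; less 30 min break → 11 h 9 min
Thu: 05:30–10:21 = 4 h 51 min; less 30 min break → 4 h 21 min
Fri: 09:37–15:41 = 6 h 4 min; less 30 min break → 5 h 34 min
Total: 3 h 56 min + 10 h 21 min + 11 h 9 min + 4 h 21 min + 5 h 34 min = 35 h 21 min.

35.35 hours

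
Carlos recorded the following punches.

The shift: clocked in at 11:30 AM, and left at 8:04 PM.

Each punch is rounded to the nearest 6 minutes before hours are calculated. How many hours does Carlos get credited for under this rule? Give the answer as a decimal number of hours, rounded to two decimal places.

The shift: in 11:30 AM→11:30 AM, out 8:04 PM→8:06 PM; 8 h 36 min

8.60 hours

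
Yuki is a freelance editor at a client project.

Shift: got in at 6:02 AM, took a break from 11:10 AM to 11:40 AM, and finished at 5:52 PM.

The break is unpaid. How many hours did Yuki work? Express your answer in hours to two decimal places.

11.33 hours

Shift: 6:02 AM–5:52 PM = 11 h 50 min; less 30 min break → 11 h 20 min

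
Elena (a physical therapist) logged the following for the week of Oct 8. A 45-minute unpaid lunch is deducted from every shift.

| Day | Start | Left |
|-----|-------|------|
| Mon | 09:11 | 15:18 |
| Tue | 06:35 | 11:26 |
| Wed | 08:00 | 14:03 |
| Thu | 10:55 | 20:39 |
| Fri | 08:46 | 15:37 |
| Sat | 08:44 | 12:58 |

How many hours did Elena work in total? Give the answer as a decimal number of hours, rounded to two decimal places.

Mon: 09:11–15:18 = 6 h 7 min; less 45 min break → 5 h 22 min
Tue: 06:35–11:26 = 4 h 51 min; less 45 min break → 4 h 6 min
Wed: 08:00–14:03 = 6 h 3 min; less 45 min break → 5 h 18 min
Thu: 10:55–20:39 = 9 h 44 min; less 45 min break → 8 h 59 min
Fri: 08:46–15:37 = 6 h 51 min; less 45 min break → 6 h 6 min
Sat: 08:44–12:58 = 4 h 14 min; less 45 min break → 3 h 29 min
Total: 5 h 22 min + 4 h 6 min + 5 h 18 min + 8 h 59 min + 6 h 6 min + 3 h 29 min = 33 h 20 min.

33.33 hours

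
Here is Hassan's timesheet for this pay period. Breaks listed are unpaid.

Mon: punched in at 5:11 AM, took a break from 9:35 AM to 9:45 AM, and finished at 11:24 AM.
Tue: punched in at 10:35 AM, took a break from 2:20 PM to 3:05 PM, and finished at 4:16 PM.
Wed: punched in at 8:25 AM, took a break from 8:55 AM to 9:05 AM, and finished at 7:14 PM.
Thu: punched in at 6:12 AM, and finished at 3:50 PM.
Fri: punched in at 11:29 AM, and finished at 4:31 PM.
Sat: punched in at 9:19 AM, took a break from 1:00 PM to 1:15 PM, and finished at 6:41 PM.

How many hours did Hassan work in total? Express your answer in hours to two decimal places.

45.42 hours

Mon: 5:11 AM–11:24 AM = 6 h 13 min; less 10 min break → 6 h 3 min
Tue: 10:35 AM–4:16 PM = 5 h 41 min; less 45 min break → 4 h 56 min
Wed: 8:25 AM–7:14 PM = 10 h 49 min; less 10 min break → 10 h 39 min
Thu: 6:12 AM–3:50 PM = 9 h 38 min
Fri: 11:29 AM–4:31 PM = 5 h 2 min
Sat: 9:19 AM–6:41 PM = 9 h 22 min; less 15 min break → 9 h 7 min
Total: 6 h 3 min + 4 h 56 min + 10 h 39 min + 9 h 38 min + 5 h 2 min + 9 h 7 min = 45 h 25 min.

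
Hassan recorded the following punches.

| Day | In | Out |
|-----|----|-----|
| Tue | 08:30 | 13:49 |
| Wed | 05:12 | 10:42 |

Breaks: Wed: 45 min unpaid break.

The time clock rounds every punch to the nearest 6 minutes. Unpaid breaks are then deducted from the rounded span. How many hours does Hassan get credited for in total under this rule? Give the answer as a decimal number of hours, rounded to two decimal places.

Tue: in 08:30→08:30, out 13:49→13:48; 5 h 18 min
Wed: in 05:12→05:12, out 10:42→10:42; 5 h 30 min − 45 min = 4 h 45 min
Total credited: 10 h 3 min.

10.05 hours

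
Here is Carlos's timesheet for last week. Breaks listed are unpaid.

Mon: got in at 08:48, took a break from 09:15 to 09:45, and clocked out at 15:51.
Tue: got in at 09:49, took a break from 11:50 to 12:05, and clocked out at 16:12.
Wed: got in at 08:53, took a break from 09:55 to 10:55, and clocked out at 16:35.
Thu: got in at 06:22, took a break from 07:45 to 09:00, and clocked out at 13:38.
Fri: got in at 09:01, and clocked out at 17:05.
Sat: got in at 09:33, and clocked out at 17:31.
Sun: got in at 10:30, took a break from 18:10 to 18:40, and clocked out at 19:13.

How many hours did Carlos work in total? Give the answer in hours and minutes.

Mon: 08:48–15:51 = 7 h 3 min; less 30 min break → 6 h 33 min
Tue: 09:49–16:12 = 6 h 23 min; less 15 min break → 6 h 8 min
Wed: 08:53–16:35 = 7 h 42 min; less 60 min break → 6 h 42 min
Thu: 06:22–13:38 = 7 h 16 min; less 75 min break → 6 h 1 min
Fri: 09:01–17:05 = 8 h 4 min
Sat: 09:33–17:31 = 7 h 58 min
Sun: 10:30–19:13 = 8 h 43 min; less 30 min break → 8 h 13 min
Total: 6 h 33 min + 6 h 8 min + 6 h 42 min + 6 h 1 min + 8 h 4 min + 7 h 58 min + 8 h 13 min = 49 h 39 min.

49 h 39 min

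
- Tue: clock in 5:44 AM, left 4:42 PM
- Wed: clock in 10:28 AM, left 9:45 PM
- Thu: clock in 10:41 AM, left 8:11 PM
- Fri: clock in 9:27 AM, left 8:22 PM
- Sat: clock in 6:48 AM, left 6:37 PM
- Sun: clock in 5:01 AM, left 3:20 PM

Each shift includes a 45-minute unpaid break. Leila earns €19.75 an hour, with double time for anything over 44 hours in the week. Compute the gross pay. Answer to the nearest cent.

Tue: 5:44 AM–4:42 PM = 10 h 58 min; less 45 min break → 10 h 13 min
Wed: 10:28 AM–9:45 PM = 11 h 17 min; less 45 min break → 10 h 32 min
Thu: 10:41 AM–8:11 PM = 9 h 30 min; less 45 min break → 8 h 45 min
Fri: 9:27 AM–8:22 PM = 10 h 55 min; less 45 min break → 10 h 10 min
Sat: 6:48 AM–6:37 PM = 11 h 49 min; less 45 min break → 11 h 4 min
Sun: 5:01 AM–3:20 PM = 10 h 19 min; less 45 min break → 9 h 34 min
Total worked: 60 h 18 min = 3618 min.
Regular 44 h 0 min = 2640 min at €19.75/h; overtime 16 h 18 min = 978 min at €39.50/h.
Pay = (2640 × €19.75 + 978 × €39.50) ÷ 60 = €1512.85.

€1512.85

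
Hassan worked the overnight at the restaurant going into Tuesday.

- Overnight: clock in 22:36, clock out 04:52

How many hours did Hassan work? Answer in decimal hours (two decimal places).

6.27 hours

Overnight: 22:36 → midnight = 1 h 24 min; midnight → 04:52 = 4 h 52 min; span 6 h 16 min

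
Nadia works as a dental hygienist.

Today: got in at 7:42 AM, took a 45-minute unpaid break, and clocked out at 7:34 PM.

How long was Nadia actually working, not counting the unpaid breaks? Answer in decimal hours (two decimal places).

11.12 hours

Today: 7:42 AM–7:34 PM = 11 h 52 min; less 45 min break → 11 h 7 min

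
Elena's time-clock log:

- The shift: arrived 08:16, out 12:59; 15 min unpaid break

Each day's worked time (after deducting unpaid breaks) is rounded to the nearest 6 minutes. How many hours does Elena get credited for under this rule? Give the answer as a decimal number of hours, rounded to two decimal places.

4.50 hours

The shift: 08:16–12:59 = 4 h 43 min − 15 min = 4 h 28 min → rounds to 4 h 30 min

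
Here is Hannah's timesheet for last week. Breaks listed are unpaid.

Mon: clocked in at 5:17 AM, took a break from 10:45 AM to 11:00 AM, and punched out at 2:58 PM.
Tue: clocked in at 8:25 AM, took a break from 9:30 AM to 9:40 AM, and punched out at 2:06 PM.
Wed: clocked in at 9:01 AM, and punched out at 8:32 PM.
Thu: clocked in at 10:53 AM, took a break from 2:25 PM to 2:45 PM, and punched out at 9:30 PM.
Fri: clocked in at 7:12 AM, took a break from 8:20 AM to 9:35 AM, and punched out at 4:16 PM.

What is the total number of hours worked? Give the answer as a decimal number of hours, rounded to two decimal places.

44.57 hours

Mon: 5:17 AM–2:58 PM = 9 h 41 min; less 15 min break → 9 h 26 min
Tue: 8:25 AM–2:06 PM = 5 h 41 min; less 10 min break → 5 h 31 min
Wed: 9:01 AM–8:32 PM = 11 h 31 min
Thu: 10:53 AM–9:30 PM = 10 h 37 min; less 20 min break → 10 h 17 min
Fri: 7:12 AM–4:16 PM = 9 h 4 min; less 75 min break → 7 h 49 min
Total: 9 h 26 min + 5 h 31 min + 11 h 31 min + 10 h 17 min + 7 h 49 min = 44 h 34 min.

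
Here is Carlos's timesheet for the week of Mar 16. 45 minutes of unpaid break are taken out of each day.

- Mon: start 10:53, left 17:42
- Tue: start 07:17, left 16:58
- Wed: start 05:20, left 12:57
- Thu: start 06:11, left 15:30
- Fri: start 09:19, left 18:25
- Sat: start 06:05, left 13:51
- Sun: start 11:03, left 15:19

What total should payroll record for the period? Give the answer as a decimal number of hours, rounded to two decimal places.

Mon: 10:53–17:42 = 6 h 49 min; less 45 min break → 6 h 4 min
Tue: 07:17–16:58 = 9 h 41 min; less 45 min break → 8 h 56 min
Wed: 05:20–12:57 = 7 h 37 min; less 45 min break → 6 h 52 min
Thu: 06:11–15:30 = 9 h 19 min; less 45 min break → 8 h 34 min
Fri: 09:19–18:25 = 9 h 6 min; less 45 min break → 8 h 21 min
Sat: 06:05–13:51 = 7 h 46 min; less 45 min break → 7 h 1 min
Sun: 11:03–15:19 = 4 h 16 min; less 45 min break → 3 h 31 min
Total: 6 h 4 min + 8 h 56 min + 6 h 52 min + 8 h 34 min + 8 h 21 min + 7 h 1 min + 3 h 31 min = 49 h 19 min.

49.32 hours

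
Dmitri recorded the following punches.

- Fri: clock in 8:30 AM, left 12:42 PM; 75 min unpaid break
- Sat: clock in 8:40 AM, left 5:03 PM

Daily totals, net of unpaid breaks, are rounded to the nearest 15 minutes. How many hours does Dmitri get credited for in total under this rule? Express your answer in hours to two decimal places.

11.50 hours

Fri: 8:30 AM–12:42 PM = 4 h 12 min − 75 min = 2 h 57 min → rounds to 3 h 0 min
Sat: 8:40 AM–5:03 PM = 8 h 23 min → rounds to 8 h 30 min
Total credited: 11 h 30 min.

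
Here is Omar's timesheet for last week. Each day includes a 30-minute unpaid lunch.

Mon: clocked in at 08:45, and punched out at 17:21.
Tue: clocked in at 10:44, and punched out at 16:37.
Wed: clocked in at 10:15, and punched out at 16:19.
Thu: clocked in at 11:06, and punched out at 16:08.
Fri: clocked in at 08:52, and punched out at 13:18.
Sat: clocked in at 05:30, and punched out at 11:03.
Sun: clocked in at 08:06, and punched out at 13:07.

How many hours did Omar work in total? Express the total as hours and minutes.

37 h 5 min

Mon: 08:45–17:21 = 8 h 36 min; less 30 min break → 8 h 6 min
Tue: 10:44–16:37 = 5 h 53 min; less 30 min break → 5 h 23 min
Wed: 10:15–16:19 = 6 h 4 min; less 30 min break → 5 h 34 min
Thu: 11:06–16:08 = 5 h 2 min; less 30 min break → 4 h 32 min
Fri: 08:52–13:18 = 4 h 26 min; less 30 min break → 3 h 56 min
Sat: 05:30–11:03 = 5 h 33 min; less 30 min break → 5 h 3 min
Sun: 08:06–13:07 = 5 h 1 min; less 30 min break → 4 h 31 min
Total: 8 h 6 min + 5 h 23 min + 5 h 34 min + 4 h 32 min + 3 h 56 min + 5 h 3 min + 4 h 31 min = 37 h 5 min.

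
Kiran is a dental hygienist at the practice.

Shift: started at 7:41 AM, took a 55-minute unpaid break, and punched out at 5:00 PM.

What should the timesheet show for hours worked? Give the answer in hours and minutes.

8 h 24 min

Shift: 7:41 AM–5:00 PM = 9 h 19 min; less 55 min break → 8 h 24 min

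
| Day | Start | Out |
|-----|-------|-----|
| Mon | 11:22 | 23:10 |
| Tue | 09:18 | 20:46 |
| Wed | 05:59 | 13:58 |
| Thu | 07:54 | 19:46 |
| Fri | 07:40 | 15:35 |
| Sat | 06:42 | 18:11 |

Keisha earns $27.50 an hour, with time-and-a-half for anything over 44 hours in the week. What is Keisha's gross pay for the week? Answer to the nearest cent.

$1973.81

Mon: 11:22–23:10 = 11 h 48 min
Tue: 09:18–20:46 = 11 h 28 min
Wed: 05:59–13:58 = 7 h 59 min
Thu: 07:54–19:46 = 11 h 52 min
Fri: 07:40–15:35 = 7 h 55 min
Sat: 06:42–18:11 = 11 h 29 min
Total worked: 62 h 31 min = 3751 min.
Regular 44 h 0 min = 2640 min at $27.50/h; overtime 18 h 31 min = 1111 min at $41.25/h.
Pay = (2640 × $27.50 + 1111 × $41.25) ÷ 60 = $1973.81.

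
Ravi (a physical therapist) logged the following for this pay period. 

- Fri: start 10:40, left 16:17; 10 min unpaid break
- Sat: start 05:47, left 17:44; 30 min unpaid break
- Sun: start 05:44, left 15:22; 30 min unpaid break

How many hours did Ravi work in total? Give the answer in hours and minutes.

26 h 2 min

Fri: 10:40–16:17 = 5 h 37 min; less 10 min break → 5 h 27 min
Sat: 05:47–17:44 = 11 h 57 min; less 30 min break → 11 h 27 min
Sun: 05:44–15:22 = 9 h 38 min; less 30 min break → 9 h 8 min
Total: 5 h 27 min + 11 h 27 min + 9 h 8 min = 26 h 2 min.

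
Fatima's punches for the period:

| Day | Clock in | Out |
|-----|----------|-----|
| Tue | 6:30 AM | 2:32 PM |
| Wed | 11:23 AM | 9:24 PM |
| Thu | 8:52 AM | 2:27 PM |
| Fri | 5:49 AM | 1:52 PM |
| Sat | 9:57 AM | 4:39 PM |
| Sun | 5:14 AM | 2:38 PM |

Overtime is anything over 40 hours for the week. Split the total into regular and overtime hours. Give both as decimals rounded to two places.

Tue: 6:30 AM–2:32 PM = 8 h 2 min
Wed: 11:23 AM–9:24 PM = 10 h 1 min
Thu: 8:52 AM–2:27 PM = 5 h 35 min
Fri: 5:49 AM–1:52 PM = 8 h 3 min
Sat: 9:57 AM–4:39 PM = 6 h 42 min
Sun: 5:14 AM–2:38 PM = 9 h 24 min
Total worked: 47 h 47 min = 47.78 h.
Threshold 40 h → overtime 7 h 47 min, regular 40 h 0 min.

Regular 40.00 hours, overtime 7.78 hours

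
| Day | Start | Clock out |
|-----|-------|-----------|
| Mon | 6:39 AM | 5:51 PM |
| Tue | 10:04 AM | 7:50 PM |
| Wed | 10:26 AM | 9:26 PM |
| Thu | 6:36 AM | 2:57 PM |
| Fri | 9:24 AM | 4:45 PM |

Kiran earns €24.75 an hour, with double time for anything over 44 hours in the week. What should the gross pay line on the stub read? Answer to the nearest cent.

Mon: 6:39 AM–5:51 PM = 11 h 12 min
Tue: 10:04 AM–7:50 PM = 9 h 46 min
Wed: 10:26 AM–9:26 PM = 11 h 0 min
Thu: 6:36 AM–2:57 PM = 8 h 21 min
Fri: 9:24 AM–4:45 PM = 7 h 21 min
Total worked: 47 h 40 min = 2860 min.
Regular 44 h 0 min = 2640 min at €24.75/h; overtime 3 h 40 min = 220 min at €49.50/h.
Pay = (2640 × €24.75 + 220 × €49.50) ÷ 60 = €1270.50.

€1270.50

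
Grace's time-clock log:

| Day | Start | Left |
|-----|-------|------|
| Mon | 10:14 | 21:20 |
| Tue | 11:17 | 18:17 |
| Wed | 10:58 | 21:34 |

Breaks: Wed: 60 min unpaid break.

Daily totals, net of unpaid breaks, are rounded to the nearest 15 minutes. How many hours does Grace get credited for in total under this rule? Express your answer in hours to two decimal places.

Mon: 10:14–21:20 = 11 h 6 min → rounds to 11 h 0 min
Tue: 11:17–18:17 = 7 h 0 min → rounds to 7 h 0 min
Wed: 10:58–21:34 = 10 h 36 min − 60 min = 9 h 36 min → rounds to 9 h 30 min
Total credited: 27 h 30 min.

27.50 hours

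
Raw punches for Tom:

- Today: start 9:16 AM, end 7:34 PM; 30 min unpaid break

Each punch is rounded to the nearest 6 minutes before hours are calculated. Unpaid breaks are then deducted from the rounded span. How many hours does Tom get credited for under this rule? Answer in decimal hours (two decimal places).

Today: in 9:16 AM→9:18 AM, out 7:34 PM→7:36 PM; 10 h 18 min − 30 min = 9 h 48 min

9.80 hours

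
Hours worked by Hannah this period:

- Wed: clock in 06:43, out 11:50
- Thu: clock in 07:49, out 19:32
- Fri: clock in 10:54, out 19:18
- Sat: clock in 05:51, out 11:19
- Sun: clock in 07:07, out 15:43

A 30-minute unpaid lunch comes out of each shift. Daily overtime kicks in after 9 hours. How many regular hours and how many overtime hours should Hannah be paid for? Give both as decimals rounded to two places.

Regular 34.58 hours, overtime 2.22 hours

Wed: 06:43–11:50 = 5 h 7 min; less 30 min break → 4 h 37 min
Thu: 07:49–19:32 = 11 h 43 min; less 30 min break → 11 h 13 min
Fri: 10:54–19:18 = 8 h 24 min; less 30 min break → 7 h 54 min
Sat: 05:51–11:19 = 5 h 28 min; less 30 min break → 4 h 58 min
Sun: 07:07–15:43 = 8 h 36 min; less 30 min break → 8 h 6 min
Wed reg 4 h 37 min / OT 0 h 0 min; Thu reg 9 h 0 min / OT 2 h 13 min; Fri reg 7 h 54 min / OT 0 h 0 min; Sat reg 4 h 58 min / OT 0 h 0 min; Sun reg 8 h 6 min / OT 0 h 0 min.
Totals: regular 34 h 35 min, overtime 2 h 13 min.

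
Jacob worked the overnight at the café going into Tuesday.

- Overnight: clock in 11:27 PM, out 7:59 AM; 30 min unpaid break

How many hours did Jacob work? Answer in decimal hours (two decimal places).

Overnight: 11:27 PM → midnight = 0 h 33 min; midnight → 7:59 AM = 7 h 59 min; span 8 h 32 min; less 30 min break → 8 h 2 min

8.03 hours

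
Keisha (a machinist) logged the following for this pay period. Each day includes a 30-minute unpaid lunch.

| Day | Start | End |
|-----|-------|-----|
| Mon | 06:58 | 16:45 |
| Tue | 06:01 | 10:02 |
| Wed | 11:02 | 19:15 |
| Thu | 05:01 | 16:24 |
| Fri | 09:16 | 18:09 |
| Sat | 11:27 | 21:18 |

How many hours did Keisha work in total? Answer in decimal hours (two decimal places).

Mon: 06:58–16:45 = 9 h 47 min; less 30 min break → 9 h 17 min
Tue: 06:01–10:02 = 4 h 1 min; less 30 min break → 3 h 31 min
Wed: 11:02–19:15 = 8 h 13 min; less 30 min break → 7 h 43 min
Thu: 05:01–16:24 = 11 h 23 min; less 30 min break → 10 h 53 min
Fri: 09:16–18:09 = 8 h 53 min; less 30 min break → 8 h 23 min
Sat: 11:27–21:18 = 9 h 51 min; less 30 min break → 9 h 21 min
Total: 9 h 17 min + 3 h 31 min + 7 h 43 min + 10 h 53 min + 8 h 23 min + 9 h 21 min = 49 h 8 min.

49.13 hours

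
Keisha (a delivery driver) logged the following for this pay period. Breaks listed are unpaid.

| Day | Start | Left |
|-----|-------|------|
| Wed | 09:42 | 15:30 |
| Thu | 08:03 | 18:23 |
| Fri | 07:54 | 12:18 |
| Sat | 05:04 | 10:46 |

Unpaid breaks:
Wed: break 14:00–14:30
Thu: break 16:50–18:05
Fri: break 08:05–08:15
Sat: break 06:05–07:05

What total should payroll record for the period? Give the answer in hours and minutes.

23 h 19 min

Wed: 09:42–15:30 = 5 h 48 min; less 30 min break → 5 h 18 min
Thu: 08:03–18:23 = 10 h 20 min; less 75 min break → 9 h 5 min
Fri: 07:54–12:18 = 4 h 24 min; less 10 min break → 4 h 14 min
Sat: 05:04–10:46 = 5 h 42 min; less 60 min break → 4 h 42 min
Total: 5 h 18 min + 9 h 5 min + 4 h 14 min + 4 h 42 min = 23 h 19 min.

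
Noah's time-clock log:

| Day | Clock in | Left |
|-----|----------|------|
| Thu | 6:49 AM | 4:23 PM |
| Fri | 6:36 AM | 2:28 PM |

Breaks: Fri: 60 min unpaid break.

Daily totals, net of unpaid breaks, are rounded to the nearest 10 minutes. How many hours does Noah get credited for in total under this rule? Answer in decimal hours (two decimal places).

Thu: 6:49 AM–4:23 PM = 9 h 34 min → rounds to 9 h 30 min
Fri: 6:36 AM–2:28 PM = 7 h 52 min − 60 min = 6 h 52 min → rounds to 6 h 50 min
Total credited: 16 h 20 min.

16.33 hours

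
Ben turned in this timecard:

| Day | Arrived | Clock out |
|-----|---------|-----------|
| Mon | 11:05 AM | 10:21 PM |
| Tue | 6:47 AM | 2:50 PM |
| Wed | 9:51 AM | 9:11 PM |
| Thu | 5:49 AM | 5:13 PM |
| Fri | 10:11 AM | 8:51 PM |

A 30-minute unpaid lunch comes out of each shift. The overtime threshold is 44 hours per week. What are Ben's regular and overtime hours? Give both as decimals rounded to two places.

Regular 44.00 hours, overtime 6.22 hours

Mon: 11:05 AM–10:21 PM = 11 h 16 min; less 30 min break → 10 h 46 min
Tue: 6:47 AM–2:50 PM = 8 h 3 min; less 30 min break → 7 h 33 min
Wed: 9:51 AM–9:11 PM = 11 h 20 min; less 30 min break → 10 h 50 min
Thu: 5:49 AM–5:13 PM = 11 h 24 min; less 30 min break → 10 h 54 min
Fri: 10:11 AM–8:51 PM = 10 h 40 min; less 30 min break → 10 h 10 min
Total worked: 50 h 13 min = 50.22 h.
Threshold 44 h → overtime 6 h 13 min, regular 44 h 0 min.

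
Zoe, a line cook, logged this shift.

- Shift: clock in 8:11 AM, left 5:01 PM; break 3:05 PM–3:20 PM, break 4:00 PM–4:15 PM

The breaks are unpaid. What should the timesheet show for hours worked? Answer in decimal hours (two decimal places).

Shift: 8:11 AM–5:01 PM = 8 h 50 min; less 30 min break → 8 h 20 min

8.33 hours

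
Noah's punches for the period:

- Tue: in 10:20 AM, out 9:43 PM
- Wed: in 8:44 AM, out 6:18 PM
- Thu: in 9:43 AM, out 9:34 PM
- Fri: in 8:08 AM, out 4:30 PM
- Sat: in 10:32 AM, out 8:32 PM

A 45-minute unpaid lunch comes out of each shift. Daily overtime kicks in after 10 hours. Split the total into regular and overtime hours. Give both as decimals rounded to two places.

Tue: 10:20 AM–9:43 PM = 11 h 23 min; less 45 min break → 10 h 38 min
Wed: 8:44 AM–6:18 PM = 9 h 34 min; less 45 min break → 8 h 49 min
Thu: 9:43 AM–9:34 PM = 11 h 51 min; less 45 min break → 11 h 6 min
Fri: 8:08 AM–4:30 PM = 8 h 22 min; less 45 min break → 7 h 37 min
Sat: 10:32 AM–8:32 PM = 10 h 0 min; less 45 min break → 9 h 15 min
Tue reg 10 h 0 min / OT 0 h 38 min; Wed reg 8 h 49 min / OT 0 h 0 min; Thu reg 10 h 0 min / OT 1 h 6 min; Fri reg 7 h 37 min / OT 0 h 0 min; Sat reg 9 h 15 min / OT 0 h 0 min.
Totals: regular 45 h 41 min, overtime 1 h 44 min.

Regular 45.68 hours, overtime 1.73 hours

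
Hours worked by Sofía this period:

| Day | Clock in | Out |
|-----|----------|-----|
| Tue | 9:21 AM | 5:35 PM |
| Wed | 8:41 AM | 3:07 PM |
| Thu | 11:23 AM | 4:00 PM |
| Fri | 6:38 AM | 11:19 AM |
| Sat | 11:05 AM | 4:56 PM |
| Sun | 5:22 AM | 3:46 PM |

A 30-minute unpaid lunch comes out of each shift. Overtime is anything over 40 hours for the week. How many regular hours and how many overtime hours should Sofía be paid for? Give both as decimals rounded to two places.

Tue: 9:21 AM–5:35 PM = 8 h 14 min; less 30 min break → 7 h 44 min
Wed: 8:41 AM–3:07 PM = 6 h 26 min; less 30 min break → 5 h 56 min
Thu: 11:23 AM–4:00 PM = 4 h 37 min; less 30 min break → 4 h 7 min
Fri: 6:38 AM–11:19 AM = 4 h 41 min; less 30 min break → 4 h 11 min
Sat: 11:05 AM–4:56 PM = 5 h 51 min; less 30 min break → 5 h 21 min
Sun: 5:22 AM–3:46 PM = 10 h 24 min; less 30 min break → 9 h 54 min
Total worked: 37 h 13 min = 37.22 h.
Threshold 40 h → overtime 0 h 0 min, regular 37 h 13 min.

Regular 37.22 hours, overtime 0.00 hours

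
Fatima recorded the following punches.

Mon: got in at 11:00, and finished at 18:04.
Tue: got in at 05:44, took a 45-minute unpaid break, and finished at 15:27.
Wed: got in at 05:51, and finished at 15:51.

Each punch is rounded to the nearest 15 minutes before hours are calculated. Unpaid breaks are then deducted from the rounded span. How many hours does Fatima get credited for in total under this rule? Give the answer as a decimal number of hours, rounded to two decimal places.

Mon: in 11:00→11:00, out 18:04→18:00; 7 h 0 min
Tue: in 05:44→05:45, out 15:27→15:30; 9 h 45 min − 45 min = 9 h 0 min
Wed: in 05:51→05:45, out 15:51→15:45; 10 h 0 min
Total credited: 26 h 0 min.

26.00 hours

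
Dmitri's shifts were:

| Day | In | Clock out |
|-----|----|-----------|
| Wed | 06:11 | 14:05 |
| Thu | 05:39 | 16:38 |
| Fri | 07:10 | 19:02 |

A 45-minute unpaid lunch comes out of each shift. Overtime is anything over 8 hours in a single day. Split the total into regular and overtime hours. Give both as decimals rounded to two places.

Wed: 06:11–14:05 = 7 h 54 min; less 45 min break → 7 h 9 min
Thu: 05:39–16:38 = 10 h 59 min; less 45 min break → 10 h 14 min
Fri: 07:10–19:02 = 11 h 52 min; less 45 min break → 11 h 7 min
Wed reg 7 h 9 min / OT 0 h 0 min; Thu reg 8 h 0 min / OT 2 h 14 min; Fri reg 8 h 0 min / OT 3 h 7 min.
Totals: regular 23 h 9 min, overtime 5 h 21 min.

Regular 23.15 hours, overtime 5.35 hours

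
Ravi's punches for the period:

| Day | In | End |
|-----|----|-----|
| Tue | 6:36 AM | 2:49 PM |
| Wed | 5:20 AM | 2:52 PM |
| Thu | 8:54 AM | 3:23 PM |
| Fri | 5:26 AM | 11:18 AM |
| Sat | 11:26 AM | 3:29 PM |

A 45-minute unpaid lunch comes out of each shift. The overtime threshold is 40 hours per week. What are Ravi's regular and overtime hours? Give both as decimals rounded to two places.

Regular 30.40 hours, overtime 0.00 hours

Tue: 6:36 AM–2:49 PM = 8 h 13 min; less 45 min break → 7 h 28 min
Wed: 5:20 AM–2:52 PM = 9 h 32 min; less 45 min break → 8 h 47 min
Thu: 8:54 AM–3:23 PM = 6 h 29 min; less 45 min break → 5 h 44 min
Fri: 5:26 AM–11:18 AM = 5 h 52 min; less 45 min break → 5 h 7 min
Sat: 11:26 AM–3:29 PM = 4 h 3 min; less 45 min break → 3 h 18 min
Total worked: 30 h 24 min = 30.40 h.
Threshold 40 h → overtime 0 h 0 min, regular 30 h 24 min.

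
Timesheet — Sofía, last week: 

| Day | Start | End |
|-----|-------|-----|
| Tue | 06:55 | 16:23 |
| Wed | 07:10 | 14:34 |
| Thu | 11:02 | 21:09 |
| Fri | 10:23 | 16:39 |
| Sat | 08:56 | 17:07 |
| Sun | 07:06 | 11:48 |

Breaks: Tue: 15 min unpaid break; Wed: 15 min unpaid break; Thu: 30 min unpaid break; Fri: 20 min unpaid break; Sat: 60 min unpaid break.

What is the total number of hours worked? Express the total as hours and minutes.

43 h 48 min

Tue: 06:55–16:23 = 9 h 28 min; less 15 min break → 9 h 13 min
Wed: 07:10–14:34 = 7 h 24 min; less 15 min break → 7 h 9 min
Thu: 11:02–21:09 = 10 h 7 min; less 30 min break → 9 h 37 min
Fri: 10:23–16:39 = 6 h 16 min; less 20 min break → 5 h 56 min
Sat: 08:56–17:07 = 8 h 11 min; less 60 min break → 7 h 11 min
Sun: 07:06–11:48 = 4 h 42 min
Total: 9 h 13 min + 7 h 9 min + 9 h 37 min + 5 h 56 min + 7 h 11 min + 4 h 42 min = 43 h 48 min.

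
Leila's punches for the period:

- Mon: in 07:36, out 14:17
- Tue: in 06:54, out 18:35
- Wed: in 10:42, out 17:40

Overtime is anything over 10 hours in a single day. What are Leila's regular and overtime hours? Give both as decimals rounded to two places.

Regular 23.65 hours, overtime 1.68 hours

Mon: 07:36–14:17 = 6 h 41 min
Tue: 06:54–18:35 = 11 h 41 min
Wed: 10:42–17:40 = 6 h 58 min
Mon reg 6 h 41 min / OT 0 h 0 min; Tue reg 10 h 0 min / OT 1 h 41 min; Wed reg 6 h 58 min / OT 0 h 0 min.
Totals: regular 23 h 39 min, overtime 1 h 41 min.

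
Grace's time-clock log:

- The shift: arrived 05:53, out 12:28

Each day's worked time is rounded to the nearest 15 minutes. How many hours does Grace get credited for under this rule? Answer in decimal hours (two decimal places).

The shift: 05:53–12:28 = 6 h 35 min → rounds to 6 h 30 min

6.50 hours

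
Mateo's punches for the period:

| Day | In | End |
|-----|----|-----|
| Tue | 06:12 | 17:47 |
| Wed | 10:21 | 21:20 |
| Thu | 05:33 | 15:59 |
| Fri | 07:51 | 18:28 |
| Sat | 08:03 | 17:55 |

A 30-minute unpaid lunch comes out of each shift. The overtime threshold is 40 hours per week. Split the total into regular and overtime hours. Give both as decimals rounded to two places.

Regular 40.00 hours, overtime 10.98 hours

Tue: 06:12–17:47 = 11 h 35 min; less 30 min break → 11 h 5 min
Wed: 10:21–21:20 = 10 h 59 min; less 30 min break → 10 h 29 min
Thu: 05:33–15:59 = 10 h 26 min; less 30 min break → 9 h 56 min
Fri: 07:51–18:28 = 10 h 37 min; less 30 min break → 10 h 7 min
Sat: 08:03–17:55 = 9 h 52 min; less 30 min break → 9 h 22 min
Total worked: 50 h 59 min = 50.98 h.
Threshold 40 h → overtime 10 h 59 min, regular 40 h 0 min.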